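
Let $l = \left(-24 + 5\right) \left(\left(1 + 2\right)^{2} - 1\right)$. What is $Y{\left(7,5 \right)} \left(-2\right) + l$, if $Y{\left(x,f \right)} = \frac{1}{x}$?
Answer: $- \frac{1066}{7} \approx -152.29$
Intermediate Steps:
$l = -152$ ($l = - 19 \left(3^{2} - 1\right) = - 19 \left(9 - 1\right) = \left(-19\right) 8 = -152$)
$Y{\left(7,5 \right)} \left(-2\right) + l = \frac{1}{7} \left(-2\right) - 152 = - \frac{2}{7} - 152 = - \frac{1066}{7}$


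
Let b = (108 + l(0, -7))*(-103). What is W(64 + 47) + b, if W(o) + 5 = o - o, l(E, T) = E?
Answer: -11129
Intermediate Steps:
b = -11124 (b = (108 + 0)*(-103) = 108*(-103) = -11124)
W(o) = -5 (W(o) = -5 + (o - o) = -5 + 0 = -5)
W(64 + 47) + b = -5 - 11124 = -11129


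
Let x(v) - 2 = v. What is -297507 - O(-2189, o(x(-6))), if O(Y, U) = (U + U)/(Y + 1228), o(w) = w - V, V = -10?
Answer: -285904215/961 ≈ -2.9751e+5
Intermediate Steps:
x(v) = 2 + v
o(w) = 10 + w (o(w) = w - 1*(-10) = w + 10 = 10 + w)
O(Y, U) = 2*U/(1228 + Y) (O(Y, U) = (2*U)/(1228 + Y) = 2*U/(1228 + Y))
-297507 - O(-2189, o(x(-6))) = -297507 - 2*(10 + (2 - 6))/(1228 - 2189) = -297507 - 2*(10 - 4)/(-961) = -297507 - 2*6*(-1)/961 = -297507 - 1*(-12/961) = -297507 + 12/961 = -285904215/961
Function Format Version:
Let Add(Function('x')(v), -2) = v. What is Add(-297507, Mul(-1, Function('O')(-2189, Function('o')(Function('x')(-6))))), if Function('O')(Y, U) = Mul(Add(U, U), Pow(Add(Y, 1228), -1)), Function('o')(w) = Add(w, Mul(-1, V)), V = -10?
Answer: Rational(-285904215, 961) ≈ -2.9751e+5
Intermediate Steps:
Function('x')(v) = Add(2, v)
Function('o')(w) = Add(10, w) (Function('o')(w) = Add(w, Mul(-1, -10)) = Add(w, 10) = Add(10, w))
Function('O')(Y, U) = Mul(2, U, Pow(Add(1228, Y), -1)) (Function('O')(Y, U) = Mul(Mul(2, U), Pow(Add(1228, Y), -1)) = Mul(2, U, Pow(Add(1228, Y), -1)))
Add(-297507, Mul(-1, Function('O')(-2189, Function('o')(Function('x')(-6))))) = Add(-297507, Mul(-1, Mul(2, Add(10, Add(2, -6)), Pow(Add(1228, -2189), -1)))) = Add(-297507, Mul(-1, Mul(2, Add(10, -4), Pow(-961, -1)))) = Add(-297507, Mul(-1, Mul(2, 6, Rational(-1, 961)))) = Add(-297507, Mul(-1, Rational(-12, 961))) = Add(-297507, Rational(12, 961)) = Rational(-285904215, 961)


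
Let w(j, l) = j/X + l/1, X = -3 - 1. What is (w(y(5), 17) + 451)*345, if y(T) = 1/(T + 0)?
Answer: 645771/4 ≈ 1.6144e+5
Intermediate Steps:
X = -4
y(T) = 1/T
w(j, l) = l - j/4 (w(j, l) = j/(-4) + l/1 = j*(-¼) + l*1 = -j/4 + l = l - j/4)
(w(y(5), 17) + 451)*345 = ((17 - ¼/5) + 451)*345 = ((17 - ¼*⅕) + 451)*345 = ((17 - 1/20) + 451)*345 = (339/20 + 451)*345 = (9359/20)*345 = 645771/4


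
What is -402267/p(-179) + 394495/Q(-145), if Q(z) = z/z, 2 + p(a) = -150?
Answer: 60365507/152 ≈ 3.9714e+5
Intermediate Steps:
p(a) = -152 (p(a) = -2 - 150 = -152)
Q(z) = 1
-402267/p(-179) + 394495/Q(-145) = -402267/(-152) + 394495/1 = -402267*(-1/152) + 394495*1 = 402267/152 + 394495 = 60365507/152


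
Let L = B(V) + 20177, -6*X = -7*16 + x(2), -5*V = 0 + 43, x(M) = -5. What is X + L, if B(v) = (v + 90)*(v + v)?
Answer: 939821/50 ≈ 18796.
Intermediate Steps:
V = -43/5 (V = -(0 + 43)/5 = -⅕*43 = -43/5 ≈ -8.6000)
B(v) = 2*v*(90 + v) (B(v) = (90 + v)*(2*v) = 2*v*(90 + v))
X = 39/2 (X = -(-7*16 - 5)/6 = -(-112 - 5)/6 = -⅙*(-117) = 39/2 ≈ 19.500)
L = 469423/25 (L = 2*(-43/5)*(90 - 43/5) + 20177 = 2*(-43/5)*(407/5) + 20177 = -35002/25 + 20177 = 469423/25 ≈ 18777.)
X + L = 39/2 + 469423/25 = 939821/50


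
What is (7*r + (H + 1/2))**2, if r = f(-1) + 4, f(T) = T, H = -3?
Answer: 1369/4 ≈ 342.25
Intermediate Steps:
r = 3 (r = -1 + 4 = 3)
(7*r + (H + 1/2))**2 = (7*3 + (-3 + 1/2))**2 = (21 + (-3 + 1/2))**2 = (21 - 5/2)**2 = (37/2)**2 = 1369/4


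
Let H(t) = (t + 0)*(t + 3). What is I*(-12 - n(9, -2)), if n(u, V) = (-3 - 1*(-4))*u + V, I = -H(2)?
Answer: 190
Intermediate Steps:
H(t) = t*(3 + t)
I = -10 (I = -2*(3 + 2) = -2*5 = -1*10 = -10)
n(u, V) = V + u (n(u, V) = (-3 + 4)*u + V = 1*u + V = u + V = V + u)
I*(-12 - n(9, -2)) = -10*(-12 - (-2 + 9)) = -10*(-12 - 1*7) = -10*(-12 - 7) = -10*(-19) = 190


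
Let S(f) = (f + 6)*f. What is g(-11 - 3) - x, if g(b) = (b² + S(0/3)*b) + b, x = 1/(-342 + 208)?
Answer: 24389/134 ≈ 182.01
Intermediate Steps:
S(f) = f*(6 + f) (S(f) = (6 + f)*f = f*(6 + f))
x = -1/134 (x = 1/(-134) = -1/134 ≈ -0.0074627)
g(b) = b + b² (g(b) = (b² + ((0/3)*(6 + 0/3))*b) + b = (b² + ((0*(⅓))*(6 + 0*(⅓)))*b) + b = (b² + (0*(6 + 0))*b) + b = (b² + (0*6)*b) + b = (b² + 0*b) + b = (b² + 0) + b = b² + b = b + b²)
g(-11 - 3) - x = (-11 - 3)*(1 + (-11 - 3)) - 1*(-1/134) = -14*(1 - 14) + 1/134 = -14*(-13) + 1/134 = 182 + 1/134 = 24389/134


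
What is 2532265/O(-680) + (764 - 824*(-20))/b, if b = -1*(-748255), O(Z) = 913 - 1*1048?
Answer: -378955523927/20202885 ≈ -18758.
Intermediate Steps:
O(Z) = -135 (O(Z) = 913 - 1048 = -135)
b = 748255
2532265/O(-680) + (764 - 824*(-20))/b = 2532265/(-135) + (764 - 824*(-20))/748255 = 2532265*(-1/135) + (764 + 16480)*(1/748255) = -506453/27 + 17244*(1/748255) = -506453/27 + 17244/748255 = -378955523927/20202885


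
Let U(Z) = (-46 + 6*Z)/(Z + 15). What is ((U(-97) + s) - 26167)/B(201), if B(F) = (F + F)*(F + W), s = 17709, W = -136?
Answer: -57744/178555 ≈ -0.32340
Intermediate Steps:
U(Z) = (-46 + 6*Z)/(15 + Z)
B(F) = 2*F*(-136 + F) (B(F) = (F + F)*(F - 136) = (2*F)*(-136 + F) = 2*F*(-136 + F))
((U(-97) + s) - 26167)/B(201) = ((2*(-23 + 3*(-97))/(15 - 97) + 17709) - 26167)/((2*201*(-136 + 201))) = ((2*(-23 - 291)/(-82) + 17709) - 26167)/((2*201*65)) = ((2*(-1/82)*(-314) + 17709) - 26167)/26130 = ((314/41 + 17709) - 26167)*(1/26130) = (726383/41 - 26167)*(1/26130) = -346464/41*1/26130 = -57744/178555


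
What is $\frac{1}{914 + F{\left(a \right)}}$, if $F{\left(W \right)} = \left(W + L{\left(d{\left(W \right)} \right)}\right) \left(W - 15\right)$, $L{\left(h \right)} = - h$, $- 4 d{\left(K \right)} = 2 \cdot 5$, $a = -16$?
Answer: $\frac{2}{2665} \approx 0.00075047$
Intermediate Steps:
$d{\left(K \right)} = - \frac{5}{2}$ ($d{\left(K \right)} = - \frac{2 \cdot 5}{4} = \left(- \frac{1}{4}\right) 10 = - \frac{5}{2}$)
$F{\left(W \right)} = \left(-15 + W\right) \left(\frac{5}{2} + W\right)$ ($F{\left(W \right)} = \left(W - - \frac{5}{2}\right) \left(W - 15\right) = \left(W + \frac{5}{2}\right) \left(-15 + W\right) = \left(\frac{5}{2} + W\right) \left(-15 + W\right) = \left(-15 + W\right) \left(\frac{5}{2} + W\right)$)
$\frac{1}{914 + F{\left(a \right)}} = \frac{1}{914 - \left(- \frac{325}{2} - 256\right)} = \frac{1}{914 + \left(- \frac{75}{2} + 256 + 200\right)} = \frac{1}{914 + \frac{837}{2}} = \frac{1}{\frac{2665}{2}} = \frac{2}{2665}$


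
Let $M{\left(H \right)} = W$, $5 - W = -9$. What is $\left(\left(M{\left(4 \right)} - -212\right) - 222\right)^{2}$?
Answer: $16$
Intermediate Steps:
$W = 14$ ($W = 5 - -9 = 5 + 9 = 14$)
$M{\left(H \right)} = 14$
$\left(\left(M{\left(4 \right)} - -212\right) - 222\right)^{2} = \left(\left(14 - -212\right) - 222\right)^{2} = \left(\left(14 + 212\right) - 222\right)^{2} = \left(226 - 222\right)^{2} = 4^{2} = 16$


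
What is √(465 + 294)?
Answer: √759 ≈ 27.550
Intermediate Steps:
√(465 + 294) = √759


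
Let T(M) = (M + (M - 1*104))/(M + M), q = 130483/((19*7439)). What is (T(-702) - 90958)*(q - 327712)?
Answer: 113751941776060633/3816207 ≈ 2.9808e+10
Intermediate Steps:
q = 130483/141341 ≈ 0.92318
T(M) = (-104 + 2*M)/(2*M) (T(M) = (M + (M - 104))/((2*M)) = (M + (-104 + M))*(1/(2*M)) = (-104 + 2*M)*(1/(2*M)) = (-104 + 2*M)/(2*M))
(T(-702) - 90958)*(q - 327712) = ((-52 - 702)/(-702) - 90958)*(130483/141341 - 327712) = (-1/702*(-754) - 90958)*(-46319011309/141341) = (29/27 - 90958)*(-46319011309/141341) = -2455837/27*(-46319011309/141341) = 113751941776060633/3816207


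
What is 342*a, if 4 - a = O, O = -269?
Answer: 93366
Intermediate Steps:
a = 273 (a = 4 - 1*(-269) = 4 + 269 = 273)
342*a = 342*273 = 93366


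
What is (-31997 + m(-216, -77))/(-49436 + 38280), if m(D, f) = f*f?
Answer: 6517/2789 ≈ 2.3367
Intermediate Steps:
m(D, f) = f²
(-31997 + m(-216, -77))/(-49436 + 38280) = (-31997 + (-77)²)/(-49436 + 38280) = (-31997 + 5929)/(-11156) = -26068*(-1/11156) = 6517/2789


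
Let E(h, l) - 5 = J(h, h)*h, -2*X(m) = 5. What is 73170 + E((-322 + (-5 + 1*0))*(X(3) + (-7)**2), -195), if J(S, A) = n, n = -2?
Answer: 103586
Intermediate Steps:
X(m) = -5/2 (X(m) = -1/2*5 = -5/2)
J(S, A) = -2
E(h, l) = 5 - 2*h
73170 + E((-322 + (-5 + 1*0))*(X(3) + (-7)**2), -195) = 73170 + (5 - 2*(-322 + (-5 + 1*0))*(-5/2 + (-7)**2)) = 73170 + (5 - 2*(-322 + (-5 + 0))*(-5/2 + 49)) = 73170 + (5 - 2*(-322 - 5)*93/2) = 73170 + (5 - (-654)*93/2) = 73170 + (5 - 2*(-30411/2)) = 73170 + (5 + 30411) = 73170 + 30416 = 103586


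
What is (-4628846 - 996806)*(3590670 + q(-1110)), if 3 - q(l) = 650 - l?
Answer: -20189975596276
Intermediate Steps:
q(l) = -647 + l (q(l) = 3 - (650 - l) = 3 + (-650 + l) = -647 + l)
(-4628846 - 996806)*(3590670 + q(-1110)) = (-4628846 - 996806)*(3590670 + (-647 - 1110)) = -5625652*(3590670 - 1757) = -5625652*3588913 = -20189975596276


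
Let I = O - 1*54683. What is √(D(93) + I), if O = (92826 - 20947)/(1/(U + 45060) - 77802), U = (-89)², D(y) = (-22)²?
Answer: I*√920917023626095337966618/4122027761 ≈ 232.81*I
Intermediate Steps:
D(y) = 484
U = 7921
O = -3808221299/4122027761 (O = (92826 - 20947)/(1/(7921 + 45060) - 77802) = 71879/(1/52981 - 77802) = 71879/(-4122027761/52981) = 71879*(-52981/4122027761) = -3808221299/4122027761 ≈ -0.92387)
I = -225408652276062/4122027761 (I = -3808221299/4122027761 - 1*54683 = -3808221299/4122027761 - 54683 = -225408652276062/4122027761 ≈ -54684.)
√(D(93) + I) = √(484 - 225408652276062/4122027761) = √(-223413590839738/4122027761) = I*√920917023626095337966618/4122027761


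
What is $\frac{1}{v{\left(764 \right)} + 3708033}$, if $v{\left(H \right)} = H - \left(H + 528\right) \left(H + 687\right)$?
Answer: $\frac{1}{1834105} \approx 5.4522 \cdot 10^{-7}$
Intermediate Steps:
$v{\left(H \right)} = H - \left(528 + H\right) \left(687 + H\right)$
$\frac{1}{v{\left(764 \right)} + 3708033} = \frac{1}{\left(-362736 - 764^{2} - 927496\right) + 3708033} = \frac{1}{\left(-362736 - 583696 - 927496\right) + 3708033} = \frac{1}{-1873928 + 3708033} = \frac{1}{1834105}$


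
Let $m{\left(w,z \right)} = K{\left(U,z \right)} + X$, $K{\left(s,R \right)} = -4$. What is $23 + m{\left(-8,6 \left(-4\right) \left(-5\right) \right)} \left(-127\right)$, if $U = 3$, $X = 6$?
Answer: $-231$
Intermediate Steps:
$m{\left(w,z \right)} = 2$ ($m{\left(w,z \right)} = -4 + 6 = 2$)
$23 + m{\left(-8,6 \left(-4\right) \left(-5\right) \right)} \left(-127\right) = 23 + 2 \left(-127\right) = 23 - 254 = -231$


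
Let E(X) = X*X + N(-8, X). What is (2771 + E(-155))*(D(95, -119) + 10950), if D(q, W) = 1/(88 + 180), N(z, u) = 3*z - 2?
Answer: 39279634385/134 ≈ 2.9313e+8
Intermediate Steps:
N(z, u) = -2 + 3*z
E(X) = -26 + X² (E(X) = X*X + (-2 + 3*(-8)) = X² + (-2 - 24) = X² - 26 = -26 + X²)
D(q, W) = 1/268
(2771 + E(-155))*(D(95, -119) + 10950) = (2771 + (-26 + (-155)²))*(1/268 + 10950) = (2771 + (-26 + 24025))*(2934601/268) = (2771 + 23999)*(2934601/268) = 26770*(2934601/268) = 39279634385/134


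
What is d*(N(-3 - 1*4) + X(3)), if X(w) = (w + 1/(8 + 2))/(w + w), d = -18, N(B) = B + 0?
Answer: 1167/10 ≈ 116.70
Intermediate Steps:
N(B) = B
X(w) = (⅒ + w)/(2*w) (X(w) = (w + 1/10)/((2*w)) = (w + ⅒)*(1/(2*w)) = (⅒ + w)*(1/(2*w)) = (⅒ + w)/(2*w))
d*(N(-3 - 1*4) + X(3)) = -18*((-3 - 1*4) + (1/20)*(1 + 10*3)/3) = -18*((-3 - 4) + (1/20)*(⅓)*(1 + 30)) = -18*(-7 + (1/20)*(⅓)*31) = -18*(-7 + 31/60) = -18*(-389/60) = 1167/10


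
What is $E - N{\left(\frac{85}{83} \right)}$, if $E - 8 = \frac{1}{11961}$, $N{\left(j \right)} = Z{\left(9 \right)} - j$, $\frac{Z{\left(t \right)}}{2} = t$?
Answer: $- \frac{8910862}{992763} \approx -8.9758$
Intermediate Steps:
$Z{\left(t \right)} = 2 t$
$N{\left(j \right)} = 18 - j$ ($N{\left(j \right)} = 2 \cdot 9 - j = 18 - j$)
$E = \frac{95689}{11961}$ ($E = 8 + \frac{1}{11961} = \frac{95689}{11961} \approx 8.0001$)
$E - N{\left(\frac{85}{83} \right)} = \frac{95689}{11961} - \left(18 - \frac{85}{83}\right) = \frac{95689}{11961} - \frac{1409}{83} = - \frac{8910862}{992763}$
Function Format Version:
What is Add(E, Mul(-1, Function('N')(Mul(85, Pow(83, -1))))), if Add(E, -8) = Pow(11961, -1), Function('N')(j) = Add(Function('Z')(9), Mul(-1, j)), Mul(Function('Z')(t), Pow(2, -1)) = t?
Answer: Rational(-8910862, 992763) ≈ -8.9758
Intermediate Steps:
Function('Z')(t) = Mul(2, t)
Function('N')(j) = Add(18, Mul(-1, j)) (Function('N')(j) = Add(Mul(2, 9), Mul(-1, j)) = Add(18, Mul(-1, j)))
E = Rational(95689, 11961) (E = Add(8, Pow(11961, -1)) = Add(8, Rational(1, 11961)) = Rational(95689, 11961) ≈ 8.0001)
Add(E, Mul(-1, Function('N')(Mul(85, Pow(83, -1))))) = Add(Rational(95689, 11961), Mul(-1, Add(18, Mul(-1, Mul(85, Pow(83, -1)))))) = Add(Rational(95689, 11961), Mul(-1, Add(18, Mul(-1, Mul(85, Rational(1, 83)))))) = Add(Rational(95689, 11961), Mul(-1, Add(18, Mul(-1, Rational(85, 83))))) = Add(Rational(95689, 11961), Mul(-1, Add(18, Rational(-85, 83)))) = Add(Rational(95689, 11961), Mul(-1, Rational(1409, 83))) = Add(Rational(95689, 11961), Rational(-1409, 83)) = Rational(-8910862, 992763)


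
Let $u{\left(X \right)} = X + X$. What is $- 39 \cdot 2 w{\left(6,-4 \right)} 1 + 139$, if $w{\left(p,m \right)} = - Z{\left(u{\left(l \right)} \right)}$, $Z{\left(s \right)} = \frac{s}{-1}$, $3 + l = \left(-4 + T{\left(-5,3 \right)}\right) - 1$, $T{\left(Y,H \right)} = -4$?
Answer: $2011$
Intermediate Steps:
$l = -12$ ($l = -3 - 9 = -12$)
$u{\left(X \right)} = 2 X$
$Z{\left(s \right)} = - s$ ($Z{\left(s \right)} = s \left(-1\right) = - s$)
$w{\left(p,m \right)} = -24$ ($w{\left(p,m \right)} = - \left(-1\right) 2 \left(-12\right) = - \left(-1\right) \left(-24\right) = \left(-1\right) 24 = -24$)
$- 39 \cdot 2 w{\left(6,-4 \right)} 1 + 139 = - 39 \cdot 2 \left(-24\right) 1 + 139 = - 39 \left(\left(-48\right) 1\right) + 139 = \left(-39\right) \left(-48\right) + 139 = 1872 + 139 = 2011$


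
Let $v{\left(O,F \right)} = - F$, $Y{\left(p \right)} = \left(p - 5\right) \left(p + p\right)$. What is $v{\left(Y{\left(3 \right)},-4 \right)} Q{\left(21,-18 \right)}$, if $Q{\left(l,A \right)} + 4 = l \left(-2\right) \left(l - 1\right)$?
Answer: $-3376$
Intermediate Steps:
$Y{\left(p \right)} = 2 p \left(-5 + p\right)$ ($Y{\left(p \right)} = \left(-5 + p\right) 2 p = 2 p \left(-5 + p\right)$)
$Q{\left(l,A \right)} = -4 - 2 l \left(-1 + l\right)$ ($Q{\left(l,A \right)} = -4 + l \left(-2\right) \left(l - 1\right) = -4 + - 2 l \left(-1 + l\right) = -4 - 2 l \left(-1 + l\right)$)
$v{\left(Y{\left(3 \right)},-4 \right)} Q{\left(21,-18 \right)} = \left(-1\right) \left(-4\right) \left(-4 - 2 \cdot 21^{2} + 2 \cdot 21\right) = 4 \left(-4 - 882 + 42\right) = 4 \left(-844\right) = -3376$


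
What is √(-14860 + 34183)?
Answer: 3*√2147 ≈ 139.01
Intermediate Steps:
√(-14860 + 34183) = √19323 = 3*√2147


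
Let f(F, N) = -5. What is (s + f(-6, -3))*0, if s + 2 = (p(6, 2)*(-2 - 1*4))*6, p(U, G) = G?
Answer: 0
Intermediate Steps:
s = -74 (s = -2 + (2*(-2 - 1*4))*6 = -2 + (2*(-2 - 4))*6 = -2 + (2*(-6))*6 = -2 - 12*6 = -2 - 72 = -74)
(s + f(-6, -3))*0 = (-74 - 5)*0 = -79*0 = 0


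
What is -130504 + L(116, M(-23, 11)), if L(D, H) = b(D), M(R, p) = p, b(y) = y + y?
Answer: -130272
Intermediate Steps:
b(y) = 2*y
L(D, H) = 2*D
-130504 + L(116, M(-23, 11)) = -130504 + 2*116 = -130504 + 232 = -130272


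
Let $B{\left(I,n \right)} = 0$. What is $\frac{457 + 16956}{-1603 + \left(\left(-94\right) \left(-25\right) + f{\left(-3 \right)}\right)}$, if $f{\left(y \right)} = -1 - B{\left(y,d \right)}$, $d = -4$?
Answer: $\frac{17413}{746} \approx 23.342$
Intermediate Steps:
$f{\left(y \right)} = -1$ ($f{\left(y \right)} = -1 - 0 = -1 + 0 = -1$)
$\frac{457 + 16956}{-1603 + \left(\left(-94\right) \left(-25\right) + f{\left(-3 \right)}\right)} = \frac{457 + 16956}{-1603 - -2349} = \frac{17413}{-1603 + \left(2350 - 1\right)} = \frac{17413}{-1603 + 2349} = \frac{17413}{746}$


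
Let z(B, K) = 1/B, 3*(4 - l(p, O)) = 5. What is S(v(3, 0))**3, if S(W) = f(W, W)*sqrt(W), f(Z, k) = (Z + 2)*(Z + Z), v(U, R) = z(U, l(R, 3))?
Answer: 2744*sqrt(3)/6561 ≈ 0.72439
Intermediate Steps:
l(p, O) = 7/3 (l(p, O) = 4 - 1/3*5 = 4 - 5/3 = 7/3)
v(U, R) = 1/U
f(Z, k) = 2*Z*(2 + Z) (f(Z, k) = (2 + Z)*(2*Z) = 2*Z*(2 + Z))
S(W) = 2*W**(3/2)*(2 + W) (S(W) = (2*W*(2 + W))*sqrt(W) = 2*W**(3/2)*(2 + W))
S(v(3, 0))**3 = (2*(1/3)**(3/2)*(2 + 1/3))**3 = (2*(sqrt(3)/9)*(7/3))**3 = (14*sqrt(3)/27)**3 = 2744*sqrt(3)/6561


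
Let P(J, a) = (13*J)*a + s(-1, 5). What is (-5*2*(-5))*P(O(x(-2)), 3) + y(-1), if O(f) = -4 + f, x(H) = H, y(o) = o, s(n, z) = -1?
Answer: -11751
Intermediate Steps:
P(J, a) = -1 + 13*J*a (P(J, a) = (13*J)*a - 1 = 13*J*a - 1 = -1 + 13*J*a)
(-5*2*(-5))*P(O(x(-2)), 3) + y(-1) = (-5*2*(-5))*(-1 + 13*(-4 - 2)*3) - 1 = (-10*(-5))*(-1 + 13*(-6)*3) - 1 = 50*(-1 - 234) - 1 = 50*(-235) - 1 = -11750 - 1 = -11751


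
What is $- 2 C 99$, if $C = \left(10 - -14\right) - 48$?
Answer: $4752$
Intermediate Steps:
$C = -24$ ($C = \left(10 + 14\right) - 48 = 24 - 48 = -24$)
$- 2 C 99 = \left(-2\right) \left(-24\right) 99 = 48 \cdot 99 = 4752$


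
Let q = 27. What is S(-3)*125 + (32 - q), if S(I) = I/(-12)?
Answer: 145/4 ≈ 36.250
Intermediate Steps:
S(I) = -I/12 (S(I) = I*(-1/12) = -I/12)
S(-3)*125 + (32 - q) = -1/12*(-3)*125 + (32 - 1*27) = (¼)*125 + (32 - 27) = 125/4 + 5 = 145/4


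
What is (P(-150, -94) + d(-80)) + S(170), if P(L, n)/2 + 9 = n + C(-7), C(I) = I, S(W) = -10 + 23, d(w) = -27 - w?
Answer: -154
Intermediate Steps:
S(W) = 13
P(L, n) = -32 + 2*n (P(L, n) = -18 + 2*(n - 7) = -18 + 2*(-7 + n) = -18 + (-14 + 2*n) = -32 + 2*n)
(P(-150, -94) + d(-80)) + S(170) = ((-32 + 2*(-94)) + (-27 - 1*(-80))) + 13 = ((-32 - 188) + (-27 + 80)) + 13 = (-220 + 53) + 13 = -167 + 13 = -154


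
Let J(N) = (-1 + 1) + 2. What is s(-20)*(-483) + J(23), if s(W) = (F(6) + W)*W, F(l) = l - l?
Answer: -193198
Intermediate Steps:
F(l) = 0
J(N) = 2 (J(N) = 0 + 2 = 2)
s(W) = W**2 (s(W) = (0 + W)*W = W*W = W**2)
s(-20)*(-483) + J(23) = (-20)**2*(-483) + 2 = 400*(-483) + 2 = -193200 + 2 = -193198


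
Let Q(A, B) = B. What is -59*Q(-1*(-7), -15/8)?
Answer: 885/8 ≈ 110.63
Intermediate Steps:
-59*Q(-1*(-7), -15/8) = -(-885)/8 = -59*(-15/8) = 885/8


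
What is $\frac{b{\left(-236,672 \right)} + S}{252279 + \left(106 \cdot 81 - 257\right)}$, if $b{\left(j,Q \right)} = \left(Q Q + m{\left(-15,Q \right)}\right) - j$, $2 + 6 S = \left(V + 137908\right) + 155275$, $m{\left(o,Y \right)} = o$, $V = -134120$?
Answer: $\frac{2869891}{1563648} \approx 1.8354$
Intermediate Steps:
$S = \frac{159061}{6}$ ($S = - \frac{1}{3} + \frac{\left(-134120 + 137908\right) + 155275}{6} = - \frac{1}{3} + \frac{3788 + 155275}{6} = - \frac{1}{3} + \frac{1}{6} \cdot 159063 = - \frac{1}{3} + \frac{53021}{2} = \frac{159061}{6} \approx 26510.0$)
$b{\left(j,Q \right)} = -15 + Q^{2} - j$ ($b{\left(j,Q \right)} = \left(Q Q - 15\right) - j = \left(Q^{2} - 15\right) - j = \left(-15 + Q^{2}\right) - j = -15 + Q^{2} - j$)
$\frac{b{\left(-236,672 \right)} + S}{252279 + \left(106 \cdot 81 - 257\right)} = \frac{\left(-15 + 672^{2} - -236\right) + \frac{159061}{6}}{252279 + \left(106 \cdot 81 - 257\right)} = \frac{\left(-15 + 451584 + 236\right) + \frac{159061}{6}}{252279 + \left(8586 - 257\right)} = \frac{451805 + \frac{159061}{6}}{252279 + 8329} = \frac{2869891}{6 \cdot 260608} = \frac{2869891}{6} \cdot \frac{1}{260608} = \frac{2869891}{1563648}$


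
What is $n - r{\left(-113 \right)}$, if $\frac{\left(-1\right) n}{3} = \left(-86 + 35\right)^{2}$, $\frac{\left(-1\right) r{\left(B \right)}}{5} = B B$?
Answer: $56042$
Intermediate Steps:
$r{\left(B \right)} = - 5 B^{2}$ ($r{\left(B \right)} = - 5 B B = - 5 B^{2}$)
$n = -7803$ ($n = - 3 \left(-86 + 35\right)^{2} = - 3 \left(-51\right)^{2} = \left(-3\right) 2601 = -7803$)
$n - r{\left(-113 \right)} = -7803 - - 5 \left(-113\right)^{2} = -7803 - \left(-5\right) 12769 = -7803 - -63845 = -7803 + 63845 = 56042$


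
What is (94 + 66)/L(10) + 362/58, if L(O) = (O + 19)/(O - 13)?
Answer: -299/29 ≈ -10.310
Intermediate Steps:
L(O) = (19 + O)/(-13 + O)
(94 + 66)/L(10) + 362/58 = (94 + 66)/(((19 + 10)/(-13 + 10))) + 362/58 = 160/((29/(-3))) + 362*(1/58) = 160/((-1/3*29)) + 181/29 = 160/(-29/3) + 181/29 = 160*(-3/29) + 181/29 = -480/29 + 181/29 = -299/29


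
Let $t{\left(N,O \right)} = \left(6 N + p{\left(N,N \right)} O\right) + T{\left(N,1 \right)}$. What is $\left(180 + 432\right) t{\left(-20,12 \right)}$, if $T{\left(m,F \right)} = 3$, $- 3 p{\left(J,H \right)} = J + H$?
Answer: $26316$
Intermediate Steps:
$p{\left(J,H \right)} = - \frac{H}{3} - \frac{J}{3}$ ($p{\left(J,H \right)} = - \frac{J + H}{3} = - \frac{H + J}{3} = - \frac{H}{3} - \frac{J}{3}$)
$t{\left(N,O \right)} = 3 + 6 N - \frac{2 N O}{3}$ ($t{\left(N,O \right)} = \left(6 N + \left(- \frac{N}{3} - \frac{N}{3}\right) O\right) + 3 = \left(6 N + - \frac{2 N}{3} O\right) + 3 = \left(6 N - \frac{2 N O}{3}\right) + 3 = 3 + 6 N - \frac{2 N O}{3}$)
$\left(180 + 432\right) t{\left(-20,12 \right)} = \left(180 + 432\right) \left(3 + 6 \left(-20\right) - \left(- \frac{40}{3}\right) 12\right) = 612 \left(3 - 120 + 160\right) = 612 \cdot 43 = 26316$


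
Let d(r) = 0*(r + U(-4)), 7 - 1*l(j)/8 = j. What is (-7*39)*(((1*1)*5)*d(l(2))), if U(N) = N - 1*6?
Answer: 0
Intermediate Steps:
l(j) = 56 - 8*j
U(N) = -6 + N (U(N) = N - 6 = -6 + N)
d(r) = 0 (d(r) = 0*(r + (-6 - 4)) = 0*(r - 10) = 0*(-10 + r) = 0)
(-7*39)*(((1*1)*5)*d(l(2))) = (-7*39)*(((1*1)*5)*0) = -273*1*5*0 = -1365*0 = -273*0 = 0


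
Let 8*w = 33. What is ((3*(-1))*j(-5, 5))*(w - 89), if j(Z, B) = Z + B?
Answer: 0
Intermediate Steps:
w = 33/8 (w = (⅛)*33 = 33/8 ≈ 4.1250)
j(Z, B) = B + Z
((3*(-1))*j(-5, 5))*(w - 89) = ((3*(-1))*(5 - 5))*(33/8 - 89) = -3*0*(-679/8) = 0*(-679/8) = 0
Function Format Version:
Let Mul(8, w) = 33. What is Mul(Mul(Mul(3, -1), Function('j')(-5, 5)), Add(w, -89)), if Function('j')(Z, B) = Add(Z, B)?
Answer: 0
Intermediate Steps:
w = Rational(33, 8) (w = Mul(Rational(1, 8), 33) = Rational(33, 8) ≈ 4.1250)
Function('j')(Z, B) = Add(B, Z)
Mul(Mul(Mul(3, -1), Function('j')(-5, 5)), Add(w, -89)) = Mul(Mul(Mul(3, -1), Add(5, -5)), Add(Rational(33, 8), -89)) = Mul(Mul(-3, 0), Rational(-679, 8)) = Mul(0, Rational(-679, 8)) = 0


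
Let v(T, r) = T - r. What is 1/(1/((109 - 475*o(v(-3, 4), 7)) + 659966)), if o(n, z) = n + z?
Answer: 660075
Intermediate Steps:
1/(1/((109 - 475*o(v(-3, 4), 7)) + 659966)) = 1/(1/((109 - 475*((-3 - 1*4) + 7)) + 659966)) = 1/(1/((109 - 475*((-3 - 4) + 7)) + 659966)) = 1/(1/((109 - 475*(-7 + 7)) + 659966)) = 1/(1/((109 - 475*0) + 659966)) = 1/(1/((109 + 0) + 659966)) = 1/(1/(109 + 659966)) = 1/(1/660075) = 660075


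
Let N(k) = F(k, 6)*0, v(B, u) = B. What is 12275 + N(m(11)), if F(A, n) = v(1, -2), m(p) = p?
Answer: 12275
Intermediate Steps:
F(A, n) = 1
N(k) = 0 (N(k) = 1*0 = 0)
12275 + N(m(11)) = 12275 + 0 = 12275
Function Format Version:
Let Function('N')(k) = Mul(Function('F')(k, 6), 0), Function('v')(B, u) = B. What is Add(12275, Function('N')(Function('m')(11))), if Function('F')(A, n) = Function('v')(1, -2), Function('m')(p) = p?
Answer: 12275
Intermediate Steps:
Function('F')(A, n) = 1
Function('N')(k) = 0 (Function('N')(k) = Mul(1, 0) = 0)
Add(12275, Function('N')(Function('m')(11))) = Add(12275, 0) = 12275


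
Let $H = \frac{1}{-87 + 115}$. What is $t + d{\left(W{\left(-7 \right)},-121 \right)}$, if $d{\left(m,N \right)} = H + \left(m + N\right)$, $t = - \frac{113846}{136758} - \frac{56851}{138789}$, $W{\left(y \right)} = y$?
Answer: $- \frac{1634934868181}{12653670708} \approx -129.21$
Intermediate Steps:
$H = \frac{1}{28} \approx 0.035714$
$t = - \frac{3929233592}{3163417677}$ ($t = \left(-113846\right) \frac{1}{136758} - \frac{56851}{138789} = - \frac{56923}{68379} - \frac{56851}{138789} = - \frac{3929233592}{3163417677} \approx -1.2421$)
$d{\left(m,N \right)} = \frac{1}{28} + N + m$ ($d{\left(m,N \right)} = \frac{1}{28} + \left(m + N\right) = \frac{1}{28} + \left(N + m\right) = \frac{1}{28} + N + m$)
$t + d{\left(W{\left(-7 \right)},-121 \right)} = - \frac{3929233592}{3163417677} - \frac{3583}{28} = - \frac{1634934868181}{12653670708}$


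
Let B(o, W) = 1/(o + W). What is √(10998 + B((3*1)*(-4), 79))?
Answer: √49370089/67 ≈ 104.87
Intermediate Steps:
B(o, W) = 1/(W + o)
√(10998 + B((3*1)*(-4), 79)) = √(10998 + 1/(79 + (3*1)*(-4))) = √(10998 + 1/(79 + 3*(-4))) = √(10998 + 1/(79 - 12)) = √(10998 + 1/67) = √(736867/67) = √49370089/67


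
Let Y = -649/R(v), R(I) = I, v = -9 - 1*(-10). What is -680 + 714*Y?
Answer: -464066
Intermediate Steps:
v = 1 (v = -9 + 10 = 1)
Y = -649 (Y = -649/1 = -649*1 = -649)
-680 + 714*Y = -680 + 714*(-649) = -680 - 463386 = -464066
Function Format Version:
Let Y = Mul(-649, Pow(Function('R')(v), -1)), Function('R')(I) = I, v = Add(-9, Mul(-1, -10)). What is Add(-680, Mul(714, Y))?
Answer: -464066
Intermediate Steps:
v = 1 (v = Add(-9, 10) = 1)
Y = -649 (Y = Mul(-649, Pow(1, -1)) = Mul(-649, 1) = -649)
Add(-680, Mul(714, Y)) = Add(-680, Mul(714, -649)) = Add(-680, -463386) = -464066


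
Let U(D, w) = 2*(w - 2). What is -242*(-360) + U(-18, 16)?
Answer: 87148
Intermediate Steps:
U(D, w) = -4 + 2*w (U(D, w) = 2*(-2 + w) = -4 + 2*w)
-242*(-360) + U(-18, 16) = -242*(-360) + (-4 + 2*16) = 87120 + (-4 + 32) = 87120 + 28 = 87148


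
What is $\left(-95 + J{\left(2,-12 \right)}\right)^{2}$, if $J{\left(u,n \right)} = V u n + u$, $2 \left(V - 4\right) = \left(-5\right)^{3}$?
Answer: $1718721$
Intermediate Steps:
$V = - \frac{117}{2}$ ($V = 4 + \frac{\left(-5\right)^{3}}{2} = 4 + \frac{1}{2} \left(-125\right) = 4 - \frac{125}{2} = - \frac{117}{2} \approx -58.5$)
$J{\left(u,n \right)} = u - \frac{117 n u}{2}$ ($J{\left(u,n \right)} = - \frac{117 u}{2} n + u = - \frac{117 n u}{2} + u = u - \frac{117 n u}{2}$)
$\left(-95 + J{\left(2,-12 \right)}\right)^{2} = \left(-95 + \frac{1}{2} \cdot 2 \left(2 - -1404\right)\right)^{2} = \left(-95 + \frac{1}{2} \cdot 2 \left(2 + 1404\right)\right)^{2} = \left(-95 + \frac{1}{2} \cdot 2 \cdot 1406\right)^{2} = \left(-95 + 1406\right)^{2} = 1311^{2} = 1718721$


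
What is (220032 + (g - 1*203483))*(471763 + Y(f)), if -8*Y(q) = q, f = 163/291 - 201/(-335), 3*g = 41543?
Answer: 12518835931052/873 ≈ 1.4340e+10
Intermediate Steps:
g = 41543/3 (g = (⅓)*41543 = 41543/3 ≈ 13848.)
f = 1688/1455 (f = 163*(1/291) - 201*(-1/335) = 163/291 + ⅗ = 1688/1455 ≈ 1.1601)
Y(q) = -q/8
(220032 + (g - 1*203483))*(471763 + Y(f)) = (220032 + (41543/3 - 1*203483))*(471763 - ⅛*1688/1455) = (220032 + (41543/3 - 203483))*(471763 - 211/1455) = (220032 - 568906/3)*(686414954/1455) = (91190/3)*(686414954/1455) = 12518835931052/873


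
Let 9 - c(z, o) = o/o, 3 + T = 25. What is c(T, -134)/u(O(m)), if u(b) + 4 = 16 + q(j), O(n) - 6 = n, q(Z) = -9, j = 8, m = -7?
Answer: 8/3 ≈ 2.6667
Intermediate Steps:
T = 22 (T = -3 + 25 = 22)
O(n) = 6 + n
c(z, o) = 8 (c(z, o) = 9 - o/o = 9 - 1*1 = 9 - 1 = 8)
u(b) = 3 (u(b) = -4 + (16 - 9) = -4 + 7 = 3)
c(T, -134)/u(O(m)) = 8/3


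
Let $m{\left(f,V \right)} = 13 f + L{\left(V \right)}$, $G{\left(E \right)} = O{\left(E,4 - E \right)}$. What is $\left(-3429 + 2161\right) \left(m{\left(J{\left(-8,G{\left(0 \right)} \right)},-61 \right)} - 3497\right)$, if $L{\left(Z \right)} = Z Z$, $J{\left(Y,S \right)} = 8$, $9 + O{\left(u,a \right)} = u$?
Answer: $-415904$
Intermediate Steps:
$O{\left(u,a \right)} = -9 + u$
$G{\left(E \right)} = -9 + E$
$L{\left(Z \right)} = Z^{2}$
$m{\left(f,V \right)} = V^{2} + 13 f$ ($m{\left(f,V \right)} = 13 f + V^{2} = V^{2} + 13 f$)
$\left(-3429 + 2161\right) \left(m{\left(J{\left(-8,G{\left(0 \right)} \right)},-61 \right)} - 3497\right) = \left(-3429 + 2161\right) \left(\left(\left(-61\right)^{2} + 13 \cdot 8\right) - 3497\right) = - 1268 \left(\left(3721 + 104\right) - 3497\right) = - 1268 \left(3825 - 3497\right) = \left(-1268\right) 328 = -415904$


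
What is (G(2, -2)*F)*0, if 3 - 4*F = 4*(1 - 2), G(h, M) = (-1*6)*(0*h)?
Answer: 0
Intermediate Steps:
G(h, M) = 0 (G(h, M) = -6*0 = 0)
F = 7/4 (F = ¾ - (1 - 2) = ¾ - (-1) = ¾ - ¼*(-4) = ¾ + 1 = 7/4 ≈ 1.7500)
(G(2, -2)*F)*0 = (0*(7/4))*0 = 0*0 = 0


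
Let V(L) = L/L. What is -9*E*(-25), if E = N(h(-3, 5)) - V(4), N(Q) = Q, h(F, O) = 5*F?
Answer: -3600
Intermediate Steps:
V(L) = 1
E = -16 (E = 5*(-3) - 1*1 = -15 - 1 = -16)
-9*E*(-25) = -9*(-16)*(-25) = 144*(-25) = -3600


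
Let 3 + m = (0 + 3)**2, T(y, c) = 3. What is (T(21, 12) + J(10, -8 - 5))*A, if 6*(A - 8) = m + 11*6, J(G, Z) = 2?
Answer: 100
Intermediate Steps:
m = 6 (m = -3 + (0 + 3)**2 = -3 + 3**2 = -3 + 9 = 6)
A = 20 (A = 8 + (6 + 11*6)/6 = 8 + (6 + 66)/6 = 8 + (1/6)*72 = 8 + 12 = 20)
(T(21, 12) + J(10, -8 - 5))*A = (3 + 2)*20 = 5*20 = 100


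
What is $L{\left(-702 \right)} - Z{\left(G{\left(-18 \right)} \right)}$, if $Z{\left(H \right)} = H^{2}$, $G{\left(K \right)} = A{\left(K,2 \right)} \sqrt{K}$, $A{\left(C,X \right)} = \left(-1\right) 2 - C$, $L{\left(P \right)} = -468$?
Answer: $4140$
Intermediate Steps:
$A{\left(C,X \right)} = -2 - C$
$G{\left(K \right)} = \sqrt{K} \left(-2 - K\right)$ ($G{\left(K \right)} = \left(-2 - K\right) \sqrt{K} = \sqrt{K} \left(-2 - K\right)$)
$L{\left(-702 \right)} - Z{\left(G{\left(-18 \right)} \right)} = -468 - \left(\sqrt{-18} \left(-2 - -18\right)\right)^{2} = -468 - \left(3 i \sqrt{2} \left(-2 + 18\right)\right)^{2} = -468 - \left(3 i \sqrt{2} \cdot 16\right)^{2} = -468 - \left(48 i \sqrt{2}\right)^{2} = -468 - -4608 = -468 + 4608 = 4140$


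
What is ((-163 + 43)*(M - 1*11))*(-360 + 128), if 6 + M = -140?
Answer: -4370880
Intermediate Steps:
M = -146 (M = -6 - 140 = -146)
((-163 + 43)*(M - 1*11))*(-360 + 128) = ((-163 + 43)*(-146 - 1*11))*(-360 + 128) = -120*(-146 - 11)*(-232) = -120*(-157)*(-232) = 18840*(-232) = -4370880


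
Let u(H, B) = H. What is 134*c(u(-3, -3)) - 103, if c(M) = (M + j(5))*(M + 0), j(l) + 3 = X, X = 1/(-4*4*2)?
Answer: 37145/16 ≈ 2321.6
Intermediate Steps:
X = -1/32 (X = 1/(-16*2) = 1/(-32) = -1/32 ≈ -0.031250)
j(l) = -97/32 (j(l) = -3 - 1/32 = -97/32)
c(M) = M*(-97/32 + M) (c(M) = (M - 97/32)*(M + 0) = (-97/32 + M)*M = M*(-97/32 + M))
134*c(u(-3, -3)) - 103 = 134*((1/32)*(-3)*(-97 + 32*(-3))) - 103 = 134*((1/32)*(-3)*(-97 - 96)) - 103 = 134*((1/32)*(-3)*(-193)) - 103 = 134*(579/32) - 103 = 38793/16 - 103 = 37145/16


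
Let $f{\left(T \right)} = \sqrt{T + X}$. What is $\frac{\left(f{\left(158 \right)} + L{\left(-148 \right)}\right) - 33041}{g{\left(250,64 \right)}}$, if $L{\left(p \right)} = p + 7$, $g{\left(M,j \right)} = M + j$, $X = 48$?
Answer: $- \frac{16591}{157} + \frac{\sqrt{206}}{314} \approx -105.63$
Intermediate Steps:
$f{\left(T \right)} = \sqrt{48 + T}$ ($f{\left(T \right)} = \sqrt{T + 48} = \sqrt{48 + T}$)
$L{\left(p \right)} = 7 + p$
$\frac{\left(f{\left(158 \right)} + L{\left(-148 \right)}\right) - 33041}{g{\left(250,64 \right)}} = \frac{\left(\sqrt{48 + 158} + \left(7 - 148\right)\right) - 33041}{250 + 64} = \frac{\left(\sqrt{206} - 141\right) - 33041}{314} = \left(\left(-141 + \sqrt{206}\right) - 33041\right) \frac{1}{314} = \left(-33182 + \sqrt{206}\right) \frac{1}{314} = - \frac{16591}{157} + \frac{\sqrt{206}}{314}$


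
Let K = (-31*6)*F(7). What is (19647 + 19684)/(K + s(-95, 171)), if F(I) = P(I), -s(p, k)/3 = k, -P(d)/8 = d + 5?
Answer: 39331/17343 ≈ 2.2678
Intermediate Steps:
P(d) = -40 - 8*d (P(d) = -8*(d + 5) = -8*(5 + d) = -40 - 8*d)
s(p, k) = -3*k
F(I) = -40 - 8*I
K = 17856 (K = (-31*6)*(-40 - 8*7) = -186*(-40 - 56) = -186*(-96) = 17856)
(19647 + 19684)/(K + s(-95, 171)) = (19647 + 19684)/(17856 - 3*171) = 39331/(17856 - 513) = 39331/17343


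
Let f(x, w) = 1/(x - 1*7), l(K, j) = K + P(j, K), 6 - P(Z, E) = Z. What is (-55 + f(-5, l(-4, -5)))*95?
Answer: -62795/12 ≈ -5232.9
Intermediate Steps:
P(Z, E) = 6 - Z
l(K, j) = 6 + K - j (l(K, j) = K + (6 - j) = 6 + K - j)
f(x, w) = 1/(-7 + x) (f(x, w) = 1/(x - 7) = 1/(-7 + x))
(-55 + f(-5, l(-4, -5)))*95 = (-55 + 1/(-7 - 5))*95 = (-55 + 1/(-12))*95 = (-55 - 1/12)*95 = -661/12*95 = -62795/12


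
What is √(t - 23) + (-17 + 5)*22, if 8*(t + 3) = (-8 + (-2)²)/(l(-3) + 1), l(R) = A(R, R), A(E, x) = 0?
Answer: -264 + I*√106/2 ≈ -264.0 + 5.1478*I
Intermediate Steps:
l(R) = 0
t = -7/2 (t = -3 + ((-8 + (-2)²)/(0 + 1))/8 = -3 + ((-8 + 4)/1)/8 = -3 + (-4*1)/8 = -3 + (⅛)*(-4) = -3 - ½ = -7/2 ≈ -3.5000)
√(t - 23) + (-17 + 5)*22 = √(-7/2 - 23) + (-17 + 5)*22 = √(-53/2) - 12*22 = I*√106/2 - 264 = -264 + I*√106/2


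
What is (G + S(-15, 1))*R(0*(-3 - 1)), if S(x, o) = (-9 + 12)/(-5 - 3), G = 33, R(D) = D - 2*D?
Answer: 0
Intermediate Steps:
R(D) = -D
S(x, o) = -3/8 (S(x, o) = 3/(-8) = 3*(-⅛) = -3/8)
(G + S(-15, 1))*R(0*(-3 - 1)) = (33 - 3/8)*(-0*(-3 - 1)) = 261*(-0*(-4))/8 = 261*(-1*0)/8 = (261/8)*0 = 0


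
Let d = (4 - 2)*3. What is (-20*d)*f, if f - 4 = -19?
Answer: 1800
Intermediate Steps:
f = -15 (f = 4 - 19 = -15)
d = 6 (d = 2*3 = 6)
(-20*d)*f = -20*6*(-15) = -120*(-15) = 1800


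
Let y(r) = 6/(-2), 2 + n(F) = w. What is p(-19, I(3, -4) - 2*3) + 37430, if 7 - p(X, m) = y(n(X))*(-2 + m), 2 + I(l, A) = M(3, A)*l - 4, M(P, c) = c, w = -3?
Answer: 37359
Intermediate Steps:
n(F) = -5 (n(F) = -2 - 3 = -5)
I(l, A) = -6 + A*l (I(l, A) = -2 + (A*l - 4) = -2 + (-4 + A*l) = -6 + A*l)
y(r) = -3 (y(r) = 6*(-½) = -3)
p(X, m) = 1 + 3*m (p(X, m) = 7 - (-3)*(-2 + m) = 7 - (6 - 3*m) = 7 + (-6 + 3*m) = 1 + 3*m)
p(-19, I(3, -4) - 2*3) + 37430 = (1 + 3*((-6 - 4*3) - 2*3)) + 37430 = (1 + 3*((-6 - 12) - 6)) + 37430 = (1 + 3*(-18 - 6)) + 37430 = (1 + 3*(-24)) + 37430 = (1 - 72) + 37430 = -71 + 37430 = 37359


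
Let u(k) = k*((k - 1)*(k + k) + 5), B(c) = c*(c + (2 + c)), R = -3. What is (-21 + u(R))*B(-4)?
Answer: -2592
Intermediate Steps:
B(c) = c*(2 + 2*c)
u(k) = k*(5 + 2*k*(-1 + k)) (u(k) = k*((-1 + k)*(2*k) + 5) = k*(2*k*(-1 + k) + 5) = k*(5 + 2*k*(-1 + k)))
(-21 + u(R))*B(-4) = (-21 - 3*(5 - 2*(-3) + 2*(-3)**2))*(2*(-4)*(1 - 4)) = (-21 - 3*(5 + 6 + 2*9))*(2*(-4)*(-3)) = (-21 - 3*(5 + 6 + 18))*24 = (-21 - 3*29)*24 = (-21 - 87)*24 = -108*24 = -2592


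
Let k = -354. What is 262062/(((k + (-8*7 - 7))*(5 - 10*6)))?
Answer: 87354/7645 ≈ 11.426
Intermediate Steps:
262062/(((k + (-8*7 - 7))*(5 - 10*6))) = 262062/(((-354 + (-8*7 - 7))*(5 - 10*6))) = 262062/(((-354 + (-56 - 7))*(5 - 60))) = 262062/(((-354 - 63)*(-55))) = 262062/((-417*(-55))) = 262062/22935 = 262062*(1/22935) = 87354/7645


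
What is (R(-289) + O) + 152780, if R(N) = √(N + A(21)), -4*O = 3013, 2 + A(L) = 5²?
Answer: 608107/4 + I*√266 ≈ 1.5203e+5 + 16.31*I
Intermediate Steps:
A(L) = 23 (A(L) = -2 + 5² = -2 + 25 = 23)
O = -3013/4 (O = -¼*3013 = -3013/4 ≈ -753.25)
R(N) = √(23 + N) (R(N) = √(N + 23) = √(23 + N))
(R(-289) + O) + 152780 = (√(23 - 289) - 3013/4) + 152780 = (√(-266) - 3013/4) + 152780 = (I*√266 - 3013/4) + 152780 = (-3013/4 + I*√266) + 152780 = 608107/4 + I*√266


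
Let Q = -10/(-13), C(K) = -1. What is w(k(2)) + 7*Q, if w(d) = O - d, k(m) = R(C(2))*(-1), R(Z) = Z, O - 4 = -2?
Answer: 83/13 ≈ 6.3846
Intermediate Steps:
O = 2 (O = 4 - 2 = 2)
k(m) = 1 (k(m) = -1*(-1) = 1)
w(d) = 2 - d
Q = 10/13 (Q = -10*(-1/13) = 10/13 ≈ 0.76923)
w(k(2)) + 7*Q = (2 - 1*1) + 7*(10/13) = (2 - 1) + 70/13 = 1 + 70/13 = 83/13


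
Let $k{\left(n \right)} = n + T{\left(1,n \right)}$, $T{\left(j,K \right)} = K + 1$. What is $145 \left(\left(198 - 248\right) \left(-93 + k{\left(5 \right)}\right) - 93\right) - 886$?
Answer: $580129$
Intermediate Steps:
$T{\left(j,K \right)} = 1 + K$
$k{\left(n \right)} = 1 + 2 n$ ($k{\left(n \right)} = n + \left(1 + n\right) = 1 + 2 n$)
$145 \left(\left(198 - 248\right) \left(-93 + k{\left(5 \right)}\right) - 93\right) - 886 = 145 \left(\left(198 - 248\right) \left(-93 + \left(1 + 2 \cdot 5\right)\right) - 93\right) - 886 = 145 \left(- 50 \left(-93 + \left(1 + 10\right)\right) - 93\right) - 886 = 145 \left(- 50 \left(-93 + 11\right) - 93\right) - 886 = 145 \left(\left(-50\right) \left(-82\right) - 93\right) - 886 = 145 \left(4100 - 93\right) - 886 = 145 \cdot 4007 - 886 = 581015 - 886 = 580129$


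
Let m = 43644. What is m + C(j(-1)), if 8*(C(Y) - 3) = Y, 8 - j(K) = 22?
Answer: 174581/4 ≈ 43645.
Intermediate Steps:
j(K) = -14 (j(K) = 8 - 1*22 = 8 - 22 = -14)
C(Y) = 3 + Y/8
m + C(j(-1)) = 43644 + (3 + (1/8)*(-14)) = 43644 + (3 - 7/4) = 43644 + 5/4 = 174581/4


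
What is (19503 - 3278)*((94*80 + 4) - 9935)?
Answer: -39118475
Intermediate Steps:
(19503 - 3278)*((94*80 + 4) - 9935) = 16225*((7520 + 4) - 9935) = 16225*(7524 - 9935) = 16225*(-2411) = -39118475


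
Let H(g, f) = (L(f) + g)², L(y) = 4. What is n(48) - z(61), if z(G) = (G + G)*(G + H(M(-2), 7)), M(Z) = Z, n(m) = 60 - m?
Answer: -7918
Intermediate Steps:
H(g, f) = (4 + g)²
z(G) = 2*G*(4 + G) (z(G) = (G + G)*(G + (4 - 2)²) = (2*G)*(G + 2²) = (2*G)*(G + 4) = (2*G)*(4 + G) = 2*G*(4 + G))
n(48) - z(61) = (60 - 1*48) - 2*61*(4 + 61) = (60 - 48) - 2*61*65 = 12 - 1*7930 = 12 - 7930 = -7918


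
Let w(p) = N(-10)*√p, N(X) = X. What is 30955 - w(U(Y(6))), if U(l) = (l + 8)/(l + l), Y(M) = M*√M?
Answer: 30955 + 5*6^(¼)*√(4 + 3*√6)/3 ≈ 30964.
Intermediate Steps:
Y(M) = M^(3/2)
U(l) = (8 + l)/(2*l) (U(l) = (8 + l)/((2*l)) = (8 + l)*(1/(2*l)) = (8 + l)/(2*l))
w(p) = -10*√p
30955 - w(U(Y(6))) = 30955 - (-10)*√((8 + 6^(3/2))/(2*(6^(3/2)))) = 30955 - (-10)*√((8 + 6*√6)/(2*((6*√6)))) = 30955 - (-10)*√((√6/36)*(8 + 6*√6)/2) = 30955 - (-10)*√(√6*(8 + 6*√6)/72) = 30955 - (-10)*2^(¾)*3^(¼)*√(8 + 6*√6)/12 = 30955 - (-5)*2^(¾)*3^(¼)*√(8 + 6*√6)/6 = 30955 + 5*2^(¾)*3^(¼)*√(8 + 6*√6)/6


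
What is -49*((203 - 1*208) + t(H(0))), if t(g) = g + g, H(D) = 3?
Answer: -49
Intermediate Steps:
t(g) = 2*g
-49*((203 - 1*208) + t(H(0))) = -49*((203 - 1*208) + 2*3) = -49*((203 - 208) + 6) = -49*(-5 + 6) = -49*1 = -49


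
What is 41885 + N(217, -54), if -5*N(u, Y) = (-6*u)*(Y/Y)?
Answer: 210727/5 ≈ 42145.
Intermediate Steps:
N(u, Y) = 6*u/5 (N(u, Y) = -(-6*u)*Y/Y/5 = -(-6*u)/5 = -(-6)*u/5 = 6*u/5)
41885 + N(217, -54) = 41885 + (6/5)*217 = 41885 + 1302/5 = 210727/5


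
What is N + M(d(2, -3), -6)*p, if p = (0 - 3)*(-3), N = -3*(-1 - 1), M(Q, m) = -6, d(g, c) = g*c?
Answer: -48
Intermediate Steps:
d(g, c) = c*g
N = 6 (N = -3*(-2) = 6)
p = 9 (p = -3*(-3) = 9)
N + M(d(2, -3), -6)*p = 6 - 6*9 = 6 - 54 = -48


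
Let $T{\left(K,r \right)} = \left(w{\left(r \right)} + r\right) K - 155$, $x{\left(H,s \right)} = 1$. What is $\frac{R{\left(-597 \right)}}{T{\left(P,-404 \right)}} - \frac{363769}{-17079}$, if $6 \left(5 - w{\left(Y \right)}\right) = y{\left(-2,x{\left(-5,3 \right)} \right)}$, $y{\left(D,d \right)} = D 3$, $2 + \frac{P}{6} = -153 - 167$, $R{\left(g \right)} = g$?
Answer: $\frac{279648499426}{13130010699} \approx 21.298$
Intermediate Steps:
$P = -1932$ ($P = -12 + 6 \left(-153 - 167\right) = -12 + 6 \left(-320\right) = -12 - 1920 = -1932$)
$y{\left(D,d \right)} = 3 D$
$w{\left(Y \right)} = 6$ ($w{\left(Y \right)} = 5 - \frac{3 \left(-2\right)}{6} = 5 - -1 = 5 + 1 = 6$)
$T{\left(K,r \right)} = -155 + K \left(6 + r\right)$ ($T{\left(K,r \right)} = \left(6 + r\right) K - 155 = K \left(6 + r\right) - 155 = -155 + K \left(6 + r\right)$)
$\frac{R{\left(-597 \right)}}{T{\left(P,-404 \right)}} - \frac{363769}{-17079} = - \frac{597}{-155 + 6 \left(-1932\right) - -780528} - \frac{363769}{-17079} = - \frac{597}{-155 - 11592 + 780528} - - \frac{363769}{17079} = - \frac{597}{768781} + \frac{363769}{17079} = \frac{279648499426}{13130010699}$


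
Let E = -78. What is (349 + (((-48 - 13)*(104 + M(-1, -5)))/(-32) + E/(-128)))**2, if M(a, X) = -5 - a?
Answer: 1195430625/4096 ≈ 2.9185e+5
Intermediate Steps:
(349 + (((-48 - 13)*(104 + M(-1, -5)))/(-32) + E/(-128)))**2 = (349 + (((-48 - 13)*(104 + (-5 - 1*(-1))))/(-32) - 78/(-128)))**2 = (349 + (-61*(104 + (-5 + 1))*(-1/32) - 78*(-1/128)))**2 = (349 + (-61*(104 - 4)*(-1/32) + 39/64))**2 = (349 + (-61*100*(-1/32) + 39/64))**2 = (349 + (-6100*(-1/32) + 39/64))**2 = (349 + (1525/8 + 39/64))**2 = (349 + 12239/64)**2 = (34575/64)**2 = 1195430625/4096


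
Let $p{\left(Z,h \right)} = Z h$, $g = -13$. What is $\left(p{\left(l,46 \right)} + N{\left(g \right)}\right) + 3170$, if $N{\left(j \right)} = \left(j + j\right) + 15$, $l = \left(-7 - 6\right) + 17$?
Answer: $3343$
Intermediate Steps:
$l = 4$ ($l = -13 + 17 = 4$)
$N{\left(j \right)} = 15 + 2 j$ ($N{\left(j \right)} = 2 j + 15 = 15 + 2 j$)
$\left(p{\left(l,46 \right)} + N{\left(g \right)}\right) + 3170 = \left(4 \cdot 46 + \left(15 + 2 \left(-13\right)\right)\right) + 3170 = \left(184 + \left(15 - 26\right)\right) + 3170 = \left(184 - 11\right) + 3170 = 173 + 3170 = 3343$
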